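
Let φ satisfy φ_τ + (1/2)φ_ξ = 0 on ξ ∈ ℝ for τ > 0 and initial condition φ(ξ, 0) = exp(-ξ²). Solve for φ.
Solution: By method of characteristics (waves move right with speed 1/2):
Along characteristics ξ - (1/2)τ = const, φ is constant, so φ(ξ,τ) = f(ξ - (1/2)τ) with f = φ(·, 0).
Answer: φ(ξ, τ) = exp(-(ξ - τ/2)²)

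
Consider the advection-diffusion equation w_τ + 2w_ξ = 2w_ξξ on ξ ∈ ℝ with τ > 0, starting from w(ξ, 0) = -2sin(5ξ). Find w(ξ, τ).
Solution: Moving frame: η = ξ - 2τ, σ = τ, w = u(η,σ), so w_τ = u_σ - 2u_η and w_ξξ = u_ηη.
Hence w_τ + 2w_ξ = u_σ and the PDE becomes the heat equation u_σ = 2u_ηη on η ∈ ℝ.
Initial data: u(η,0) = w(η,0) = -2sin(5η). Each mode sin(nη) decays as exp(-2n²σ) on ℝ, so u(η,σ) = Σ c_n exp(-2n²σ) sin(nη) with c_5=-2: u(η,σ) = -2exp(-50σ)sin(5η).
Substituting back: w(ξ,τ) = u(ξ - 2τ, τ).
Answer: w(ξ, τ) = -2exp(-50τ)sin(5ξ - 10τ)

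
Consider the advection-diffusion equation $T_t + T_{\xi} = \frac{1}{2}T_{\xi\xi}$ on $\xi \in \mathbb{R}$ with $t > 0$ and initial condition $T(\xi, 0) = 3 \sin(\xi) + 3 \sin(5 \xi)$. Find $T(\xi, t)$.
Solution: Moving frame: $\eta = \xi - t$, $\sigma = t$, $T = u(\eta,\sigma)$, so $T_t = u_{\sigma} - u_{\eta}$ and $T_{\xi\xi} = u_{\eta\eta}$.
Hence $T_t + T_{\xi} = u_{\sigma}$ and the PDE becomes the heat equation $u_{\sigma} = \frac{1}{2}u_{\eta\eta}$ on $\eta \in \mathbb{R}$.
Initial data: $u(\eta,0) = T(\eta,0) = 3 \sin(\eta) + 3 \sin(5 \eta)$. Each mode $\sin(n\eta)$ decays as $e^{-n^2\sigma/2}$ on $\mathbb{R}$, so $u(\eta,\sigma) = \sum c_n e^{-n^2\sigma/2} \sin(n\eta)$ with $c_1=3, c_5=3$: $u(\eta,\sigma) = 3 e^{-\sigma/2} \sin(\eta) + 3 e^{-25 \sigma/2} \sin(5 \eta)$.
Substituting back: $T(\xi,t) = u(\xi - t, t)$.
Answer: $T(\xi, t) = 3 e^{-t/2} \sin(\xi - t) + 3 e^{-25 t/2} \sin(5 \xi - 5 t)$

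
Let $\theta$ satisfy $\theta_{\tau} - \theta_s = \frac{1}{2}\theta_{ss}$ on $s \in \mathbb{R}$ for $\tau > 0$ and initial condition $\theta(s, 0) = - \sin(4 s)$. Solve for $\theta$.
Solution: Moving frame: $\eta = s + \tau$, $\sigma = \tau$, $\theta = u(\eta,\sigma)$, so $\theta_{\tau} = u_{\sigma} + u_{\eta}$ and $\theta_{ss} = u_{\eta\eta}$.
Hence $\theta_{\tau} - \theta_s = u_{\sigma}$ and the PDE becomes the heat equation $u_{\sigma} = \frac{1}{2}u_{\eta\eta}$ on $\eta \in \mathbb{R}$.
Initial data: $u(\eta,0) = \theta(\eta,0) = - \sin(4 \eta)$. Each mode $\sin(n\eta)$ decays as $e^{-n^2\sigma/2}$ on $\mathbb{R}$, so $u(\eta,\sigma) = \sum c_n e^{-n^2\sigma/2} \sin(n\eta)$ with $c_4=-1$: $u(\eta,\sigma) = - e^{-8 \sigma} \sin(4 \eta)$.
Substituting back: $\theta(s,\tau) = u(s + \tau, \tau)$.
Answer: $\theta(s, \tau) = - e^{-8 \tau} \sin(4 \tau + 4 s)$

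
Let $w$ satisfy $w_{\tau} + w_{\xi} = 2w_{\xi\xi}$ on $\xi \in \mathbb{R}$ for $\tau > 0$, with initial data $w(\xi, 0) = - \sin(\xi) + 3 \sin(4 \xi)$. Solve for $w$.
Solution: Change to a moving frame: let $\eta = \xi - \tau$, $\sigma = \tau$ and write $w(\xi,\tau) = u(\eta,\sigma)$.
By the chain rule $w_{\tau} = u_{\sigma} - u_{\eta}$, $w_{\xi} = u_{\eta}$, $w_{\xi\xi} = u_{\eta\eta}$.
Then $w_{\tau} + w_{\xi} = u_{\sigma}$: the advection term cancels and the PDE becomes the heat equation $u_{\sigma} = 2u_{\eta\eta}$ on $\eta \in \mathbb{R}$.
Initial data: $u(\eta,0) = w(\eta,0) = - \sin(\eta) + 3 \sin(4 \eta)$.
On $\eta \in \mathbb{R}$ each mode satisfies $(\sin(n\eta))'' = -n^2 \sin(n\eta)$, so $e^{-2n^2\sigma} \sin(n\eta)$ solves the heat equation; by superposition $u(\eta,\sigma) = \sum c_n e^{-2n^2\sigma} \sin(n\eta)$.
Reading off the coefficients: $c_1=-1, c_4=3$, so $u(\eta,\sigma) = - e^{-2 \sigma} \sin(\eta) + 3 e^{-32 \sigma} \sin(4 \eta)$.
Substituting back $\eta = \xi - \tau$, $\sigma = \tau$: $w(\xi,\tau) = u(\xi - \tau, \tau)$.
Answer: $w(\xi, \tau) = e^{-2 \tau} \sin(\tau - \xi) - 3 e^{-32 \tau} \sin(4 \tau - 4 \xi)$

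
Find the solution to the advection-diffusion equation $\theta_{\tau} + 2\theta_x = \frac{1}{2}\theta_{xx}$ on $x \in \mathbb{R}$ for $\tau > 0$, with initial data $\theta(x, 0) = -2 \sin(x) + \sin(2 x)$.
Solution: Moving frame: $\eta = x - 2\tau$, $\sigma = \tau$, $\theta = u(\eta,\sigma)$, so $\theta_{\tau} = u_{\sigma} - 2u_{\eta}$ and $\theta_{xx} = u_{\eta\eta}$.
Hence $\theta_{\tau} + 2\theta_x = u_{\sigma}$ and the PDE becomes the heat equation $u_{\sigma} = \frac{1}{2}u_{\eta\eta}$ on $\eta \in \mathbb{R}$.
Initial data: $u(\eta,0) = \theta(\eta,0) = -2 \sin(\eta) + \sin(2 \eta)$. Each mode $\sin(n\eta)$ decays as $e^{-n^2\sigma/2}$ on $\mathbb{R}$, so $u(\eta,\sigma) = \sum c_n e^{-n^2\sigma/2} \sin(n\eta)$ with $c_1=-2, c_2=1$: $u(\eta,\sigma) = e^{-2 \sigma} \sin(2 \eta) - 2 e^{-\sigma/2} \sin(\eta)$.
Substituting back: $\theta(x,\tau) = u(x - 2\tau, \tau)$.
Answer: $\theta(x, \tau) = - e^{-2 \tau} \sin(4 \tau - 2 x) + 2 e^{-\tau/2} \sin(2 \tau - x)$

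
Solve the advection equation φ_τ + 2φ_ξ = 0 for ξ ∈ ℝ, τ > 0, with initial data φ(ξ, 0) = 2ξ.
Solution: By characteristics (dξ/dτ = 2), φ(ξ,τ) = f(ξ - 2τ) with f = φ(·, 0).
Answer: φ(ξ, τ) = 2ξ - 4τ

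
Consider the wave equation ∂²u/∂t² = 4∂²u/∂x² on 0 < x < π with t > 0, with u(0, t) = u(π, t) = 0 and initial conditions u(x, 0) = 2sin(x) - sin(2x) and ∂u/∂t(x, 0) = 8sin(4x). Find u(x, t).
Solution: Separating variables: u = Σ [A_n cos(ω_n t) + B_n sin(ω_n t)] sin(nx), ω_n = 2n. From ICs (B_n = velocity coefficient / ω_n): A_1=2, A_2=-1, B_4=1.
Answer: u(x, t) = sin(8t)sin(4x) + 2sin(x)cos(2t) - sin(2x)cos(4t)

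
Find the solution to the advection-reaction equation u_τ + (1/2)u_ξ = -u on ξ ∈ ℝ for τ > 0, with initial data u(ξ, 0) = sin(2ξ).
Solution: Substitute u = exp(-τ)w.
Then u_τ = exp(-τ)(w_τ - w), u_ξ = exp(-τ)w_ξ; substituting and dividing by exp(-τ), the lower-order terms cancel: w_τ + (1/2)w_ξ = 0 (standard advection equation).
Data for w: w(ξ,0) = u(ξ,0) = sin(2ξ).
By characteristics (dξ/dτ = 1/2), w(ξ,τ) = f(ξ - (1/2)τ) with f = w(·, 0).
So w(ξ,τ) = sin(2ξ - τ), and u(ξ,τ) = exp(-τ)w(ξ,τ).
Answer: u(ξ, τ) = exp(-τ)sin(2ξ - τ)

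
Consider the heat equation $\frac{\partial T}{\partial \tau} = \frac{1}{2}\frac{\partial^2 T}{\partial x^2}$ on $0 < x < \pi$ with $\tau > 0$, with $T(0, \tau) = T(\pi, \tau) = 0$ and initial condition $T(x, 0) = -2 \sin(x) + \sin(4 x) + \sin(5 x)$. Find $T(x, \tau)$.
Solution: Using separation of variables $T = X(x)G(\tau)$:
Eigenfunctions: $\sin(nx)$, $n = 1, 2, 3, \ldots$
General solution: $T(x, \tau) = \sum c_n \sin(nx) e^{-n^2 \tau/2}$
Matching $T(x,0) = -2 \sin(x) + \sin(4 x) + \sin(5 x)$ term by term: $c_1=-2, c_4=1, c_5=1$.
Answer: $T(x, \tau) = e^{-8 \tau} \sin(4 x) - 2 e^{-\tau/2} \sin(x) + e^{-25 \tau/2} \sin(5 x)$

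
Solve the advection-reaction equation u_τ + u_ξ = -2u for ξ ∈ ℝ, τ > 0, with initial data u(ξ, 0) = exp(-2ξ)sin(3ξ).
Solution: Substitute u = exp(-2ξ)w, i.e. w = exp(2ξ)u.
By the product rule, u_ξ = exp(-2ξ)(w_ξ - 2w), u_τ = exp(-2ξ)w_τ.
Substituting into the PDE and dividing by exp(-2ξ): w_τ + (w_ξ - 2w) = -2w.
The lower-order terms cancel, leaving the standard advection equation w_τ + w_ξ = 0.
Initial data for w: w(ξ,0) = exp(2ξ)u(ξ,0) = sin(3ξ).
Solve for w:
  By method of characteristics (waves move right with speed 1):
  Along characteristics ξ - τ = const, w is constant, so w(ξ,τ) = f(ξ - τ) with f = w(·, 0).
Hence w(ξ,τ) = sin(3ξ - 3τ).
Transform back: u(ξ,τ) = exp(-2ξ)w(ξ,τ).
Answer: u(ξ, τ) = exp(-2ξ)sin(3ξ - 3τ)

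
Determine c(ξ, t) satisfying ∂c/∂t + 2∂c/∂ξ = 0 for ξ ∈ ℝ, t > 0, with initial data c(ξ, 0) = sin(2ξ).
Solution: By method of characteristics (waves move right with speed 2):
Along characteristics ξ - 2t = const, c is constant, so c(ξ,t) = f(ξ - 2t) with f = c(·, 0).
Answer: c(ξ, t) = -sin(4t - 2ξ)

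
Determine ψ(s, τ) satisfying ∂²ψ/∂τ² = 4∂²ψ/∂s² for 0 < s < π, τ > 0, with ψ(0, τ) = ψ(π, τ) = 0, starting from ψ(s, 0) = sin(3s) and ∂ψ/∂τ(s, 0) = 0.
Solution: Using separation of variables ψ = X(s)T(τ):
Eigenfunctions: sin(ns), n = 1, 2, 3, ...
General solution: ψ(s, τ) = Σ [A_n cos(2n τ) + B_n sin(2n τ)] sin(ns)
From ψ(s,0) = sin(3s): A_3=1. From ψ_τ(s,0) = 0: all B_n = 0.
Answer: ψ(s, τ) = sin(3s)cos(6τ)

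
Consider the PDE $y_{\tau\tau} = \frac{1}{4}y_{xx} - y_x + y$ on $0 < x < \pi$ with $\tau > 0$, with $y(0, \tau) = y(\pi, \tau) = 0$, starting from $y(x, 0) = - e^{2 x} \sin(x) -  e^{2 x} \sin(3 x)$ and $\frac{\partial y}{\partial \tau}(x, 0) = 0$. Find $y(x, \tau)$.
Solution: Substitute $y = e^{2x}u$, i.e. $u = e^{-2x}y$.
By the product rule, $y_x = e^{2x}(u_x + 2u)$, $y_{xx} = e^{2x}(u_{xx} + 4u_x + 4u)$, $y_{\tau\tau} = e^{2x}u_{\tau\tau}$.
Substituting into the PDE and dividing by $e^{2x}$: $u_{\tau\tau} = \frac{1}{4}(u_{xx} + 4u_x + 4u) - (u_x + 2u) + u$.
The lower-order terms cancel, leaving the standard wave equation $u_{\tau\tau} = \frac{1}{4}u_{xx}$.
Initial data for $u$: $u(x,0) = e^{-2x}y(x,0) = - \sin(x) - \sin(3 x)$; $u_{\tau}(x,0) = e^{-2x}y_{\tau}(x,0) = 0$. The boundary conditions carry over: $u(0,\tau) = u(\pi,\tau) = 0$.
Solve for $u$:
  Using separation of variables $u = X(x)T(\tau)$:
  Eigenfunctions: $\sin(nx)$, $n = 1, 2, 3, \ldots$
  General solution: $u(x, \tau) = \sum [A_n \cos(n \tau/2) + B_n \sin(n \tau/2)] \sin(nx)$
  From $u(x,0) = - \sin(x) - \sin(3 x)$: $A_1=-1, A_3=-1$. From $u_{\tau}(x,0) = 0$: all $B_n = 0$.
Hence $u(x,\tau) = - \sin(x) \cos(\tau/2) - \sin(3 x) \cos(3 \tau/2)$.
Transform back: $y(x,\tau) = e^{2x}u(x,\tau)$.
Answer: $y(x, \tau) = - e^{2 x} \sin(x) \cos(\tau/2) -  e^{2 x} \sin(3 x) \cos(3 \tau/2)$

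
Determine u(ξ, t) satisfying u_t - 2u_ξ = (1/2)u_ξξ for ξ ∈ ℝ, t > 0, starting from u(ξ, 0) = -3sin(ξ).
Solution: Change to a moving frame: let η = ξ + 2t, σ = t and write u(ξ,t) = w(η,σ).
By the chain rule u_t = w_σ + 2w_η, u_ξ = w_η, u_ξξ = w_ηη.
Then u_t - 2u_ξ = w_σ: the advection term cancels and the PDE becomes the heat equation w_σ = (1/2)w_ηη on η ∈ ℝ.
Initial data: w(η,0) = u(η,0) = -3sin(η).
On η ∈ ℝ each mode satisfies (sin(nη))″ = -n² sin(nη), so exp(-n²σ/2) sin(nη) solves the heat equation; by superposition w(η,σ) = Σ c_n exp(-n²σ/2) sin(nη).
Reading off the coefficients: c_1=-3, so w(η,σ) = -3exp(-σ/2)sin(η).
Substituting back η = ξ + 2t, σ = t: u(ξ,t) = w(ξ + 2t, t).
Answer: u(ξ, t) = -3exp(-t/2)sin(2t + ξ)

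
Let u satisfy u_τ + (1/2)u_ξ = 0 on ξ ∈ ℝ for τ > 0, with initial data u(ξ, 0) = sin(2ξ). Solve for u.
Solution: By method of characteristics (waves move right with speed 1/2):
Along characteristics ξ - (1/2)τ = const, u is constant, so u(ξ,τ) = f(ξ - (1/2)τ) with f = u(·, 0).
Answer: u(ξ, τ) = sin(2ξ - τ)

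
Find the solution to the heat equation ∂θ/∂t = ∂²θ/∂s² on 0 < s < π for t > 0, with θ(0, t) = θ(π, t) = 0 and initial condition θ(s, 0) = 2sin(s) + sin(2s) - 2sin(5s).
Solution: Separating variables: θ = Σ c_n exp(-n²t) sin(ns). From θ(s,0) = 2sin(s) + sin(2s) - 2sin(5s): c_1=2, c_2=1, c_5=-2.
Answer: θ(s, t) = 2exp(-t)sin(s) + exp(-4t)sin(2s) - 2exp(-25t)sin(5s)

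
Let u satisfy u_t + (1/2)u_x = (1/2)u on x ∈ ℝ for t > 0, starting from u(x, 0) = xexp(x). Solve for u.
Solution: Substitute u = exp(x)w.
Then u_x = exp(x)(w_x + w), u_t = exp(x)w_t; substituting and dividing by exp(x), the lower-order terms cancel: w_t + (1/2)w_x = 0 (standard advection equation).
Data for w: w(x,0) = exp(-x)u(x,0) = x.
By characteristics (dx/dt = 1/2), w(x,t) = f(x - (1/2)t) with f = w(·, 0).
So w(x,t) = -(1/2)t + x, and u(x,t) = exp(x)w(x,t).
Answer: u(x, t) = -(1/2)texp(x) + xexp(x)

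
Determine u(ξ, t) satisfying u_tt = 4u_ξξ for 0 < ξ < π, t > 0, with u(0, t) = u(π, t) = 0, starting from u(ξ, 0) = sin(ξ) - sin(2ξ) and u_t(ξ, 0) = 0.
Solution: Using separation of variables u = X(ξ)T(t):
Eigenfunctions: sin(nξ), n = 1, 2, 3, ...
General solution: u(ξ, t) = Σ [A_n cos(2n t) + B_n sin(2n t)] sin(nξ)
From u(ξ,0) = sin(ξ) - sin(2ξ): A_1=1, A_2=-1. From u_t(ξ,0) = 0: all B_n = 0.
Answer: u(ξ, t) = sin(ξ)cos(2t) - sin(2ξ)cos(4t)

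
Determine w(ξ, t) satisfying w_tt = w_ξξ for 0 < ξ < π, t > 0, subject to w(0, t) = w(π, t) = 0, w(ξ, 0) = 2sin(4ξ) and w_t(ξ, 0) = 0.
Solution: Using separation of variables w = X(ξ)T(t):
Eigenfunctions: sin(nξ), n = 1, 2, 3, ...
General solution: w(ξ, t) = Σ [A_n cos(n t) + B_n sin(n t)] sin(nξ)
From w(ξ,0) = 2sin(4ξ): A_4=2. From w_t(ξ,0) = 0: all B_n = 0.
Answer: w(ξ, t) = 2sin(4ξ)cos(4t)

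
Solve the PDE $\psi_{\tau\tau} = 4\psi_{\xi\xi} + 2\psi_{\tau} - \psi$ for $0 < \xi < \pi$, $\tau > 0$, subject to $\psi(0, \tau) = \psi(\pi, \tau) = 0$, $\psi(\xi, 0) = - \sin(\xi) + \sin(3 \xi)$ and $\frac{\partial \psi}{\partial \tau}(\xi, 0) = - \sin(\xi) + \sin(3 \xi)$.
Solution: Substitute $\psi = e^{\tau}u$, i.e. $u = e^{-\tau}\psi$.
By the product rule, $\psi_{\tau} = e^{\tau}(u_{\tau} + u)$, $\psi_{\tau\tau} = e^{\tau}(u_{\tau\tau} + 2u_{\tau} + u)$, $\psi_{\xi\xi} = e^{\tau}u_{\xi\xi}$.
Substituting into the PDE and dividing by $e^{\tau}$: $u_{\tau\tau} + 2u_{\tau} + u = 4u_{\xi\xi} + 2(u_{\tau} + u) - u$.
The lower-order terms cancel, leaving the standard wave equation $u_{\tau\tau} = 4u_{\xi\xi}$.
Initial data for $u$: $u(\xi,0) = \psi(\xi,0) = - \sin(\xi) + \sin(3 \xi)$; $u_{\tau}(\xi,0) = \psi_{\tau}(\xi,0) - \psi(\xi,0) = 0$. The boundary conditions carry over: $u(0,\tau) = u(\pi,\tau) = 0$.
Solve for $u$:
  Using separation of variables $u = X(\xi)T(\tau)$:
  Eigenfunctions: $\sin(n\xi)$, $n = 1, 2, 3, \ldots$
  General solution: $u(\xi, \tau) = \sum [A_n \cos(2n \tau) + B_n \sin(2n \tau)] \sin(n\xi)$
  From $u(\xi,0) = - \sin(\xi) + \sin(3 \xi)$: $A_1=-1, A_3=1$. From $u_{\tau}(\xi,0) = 0$: all $B_n = 0$.
Hence $u(\xi,\tau) = - \sin(\xi) \cos(2 \tau) + \sin(3 \xi) \cos(6 \tau)$.
Transform back: $\psi(\xi,\tau) = e^{\tau}u(\xi,\tau)$.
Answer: $\psi(\xi, \tau) = - e^{\tau} \sin(\xi) \cos(2 \tau) + e^{\tau} \sin(3 \xi) \cos(6 \tau)$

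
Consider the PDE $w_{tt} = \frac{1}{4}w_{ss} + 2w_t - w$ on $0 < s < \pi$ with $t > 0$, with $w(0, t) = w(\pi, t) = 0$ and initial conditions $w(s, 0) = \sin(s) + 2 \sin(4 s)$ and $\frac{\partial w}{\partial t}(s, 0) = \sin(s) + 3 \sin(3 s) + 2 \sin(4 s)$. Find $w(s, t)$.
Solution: Substitute $w = e^{t}u$, i.e. $u = e^{-t}w$.
By the product rule, $w_t = e^{t}(u_t + u)$, $w_{tt} = e^{t}(u_{tt} + 2u_t + u)$, $w_{ss} = e^{t}u_{ss}$.
Substituting into the PDE and dividing by $e^{t}$: $u_{tt} + 2u_t + u = \frac{1}{4}u_{ss} + 2(u_t + u) - u$.
The lower-order terms cancel, leaving the standard wave equation $u_{tt} = \frac{1}{4}u_{ss}$.
Initial data for $u$: $u(s,0) = w(s,0) = \sin(s) + 2 \sin(4 s)$; $u_t(s,0) = w_t(s,0) - w(s,0) = 3 \sin(3 s)$. The boundary conditions carry over: $u(0,t) = u(\pi,t) = 0$.
Solve for $u$:
  Using separation of variables $u = X(s)T(t)$:
  Eigenfunctions: $\sin(ns)$, $n = 1, 2, 3, \ldots$
  General solution: $u(s, t) = \sum [A_n \cos(n t/2) + B_n \sin(n t/2)] \sin(ns)$
  From $u(s,0) = \sin(s) + 2 \sin(4 s)$: $A_1=1, A_4=2$. From $u_t(s,0) = 3 \sin(3 s)$, using $u_t(s,0) = \sum \omega_n B_n \sin(ns)$ with $\omega_n = n/2$: $B_3 = 3/(3/2) = 2$.
Hence $u(s,t) = \sin(s) \cos(t/2) + 2 \sin(3 s) \sin(3 t/2) + 2 \sin(4 s) \cos(2 t)$.
Transform back: $w(s,t) = e^{t}u(s,t)$.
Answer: $w(s, t) = e^{t} \sin(s) \cos(t/2) + 2 e^{t} \sin(3 s) \sin(3 t/2) + 2 e^{t} \sin(4 s) \cos(2 t)$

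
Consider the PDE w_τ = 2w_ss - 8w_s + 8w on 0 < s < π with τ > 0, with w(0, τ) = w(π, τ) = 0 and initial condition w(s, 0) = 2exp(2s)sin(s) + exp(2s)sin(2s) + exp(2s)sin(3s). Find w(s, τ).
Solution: Substitute w = exp(2s)u.
Then w_s = exp(2s)(u_s + 2u), w_ss = exp(2s)(u_ss + 4u_s + 4u), w_τ = exp(2s)u_τ; substituting and dividing by exp(2s), the lower-order terms cancel: u_τ = 2u_ss (standard heat equation).
Data for u: u(s,0) = exp(-2s)w(s,0) = 2sin(s) + sin(2s) + sin(3s). The boundary conditions carry over: u(0,τ) = u(π,τ) = 0.
Separating variables: u = Σ c_n exp(-2n²τ) sin(ns). From u(s,0) = 2sin(s) + sin(2s) + sin(3s): c_1=2, c_2=1, c_3=1.
So u(s,τ) = 2exp(-2τ)sin(s) + exp(-8τ)sin(2s) + exp(-18τ)sin(3s), and w(s,τ) = exp(2s)u(s,τ).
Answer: w(s, τ) = 2exp(2s)exp(-2τ)sin(s) + exp(2s)exp(-8τ)sin(2s) + exp(2s)exp(-18τ)sin(3s)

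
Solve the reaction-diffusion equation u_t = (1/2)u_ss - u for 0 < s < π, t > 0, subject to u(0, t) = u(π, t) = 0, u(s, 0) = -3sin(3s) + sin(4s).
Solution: Substitute u = exp(-t)w, i.e. w = exp(t)u.
By the product rule, u_t = exp(-t)(w_t - w), u_ss = exp(-t)w_ss.
Substituting into the PDE and dividing by exp(-t): w_t - w = (1/2)w_ss - w.
The lower-order terms cancel, leaving the standard heat equation w_t = (1/2)w_ss.
Initial data for w: w(s,0) = u(s,0) = -3sin(3s) + sin(4s). The boundary conditions carry over: w(0,t) = w(π,t) = 0.
Solve for w:
  Using separation of variables w = X(s)T(t):
  Eigenfunctions: sin(ns), n = 1, 2, 3, ...
  General solution: w(s, t) = Σ c_n sin(ns) exp(-n² t/2)
  Matching w(s,0) = -3sin(3s) + sin(4s) term by term: c_3=-3, c_4=1.
Hence w(s,t) = exp(-8t)sin(4s) - 3exp(-9t/2)sin(3s).
Transform back: u(s,t) = exp(-t)w(s,t).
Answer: u(s, t) = exp(-9t)sin(4s) - 3exp(-11t/2)sin(3s)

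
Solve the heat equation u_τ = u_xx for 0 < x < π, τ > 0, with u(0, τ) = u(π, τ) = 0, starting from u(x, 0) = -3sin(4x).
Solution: Using separation of variables u = X(x)T(τ):
Eigenfunctions: sin(nx), n = 1, 2, 3, ...
General solution: u(x, τ) = Σ c_n sin(nx) exp(-n² τ)
Matching u(x,0) = -3sin(4x) term by term: c_4=-3.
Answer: u(x, τ) = -3exp(-16τ)sin(4x)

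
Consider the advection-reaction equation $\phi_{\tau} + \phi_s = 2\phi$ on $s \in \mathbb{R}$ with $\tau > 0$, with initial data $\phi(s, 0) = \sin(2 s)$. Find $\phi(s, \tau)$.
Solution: Substitute $\phi = e^{2\tau}u$.
Then $\phi_{\tau} = e^{2\tau}(u_{\tau} + 2u)$, $\phi_s = e^{2\tau}u_s$; substituting and dividing by $e^{2\tau}$, the lower-order terms cancel: $u_{\tau} + u_s = 0$ (standard advection equation).
Data for $u$: $u(s,0) = \phi(s,0) = \sin(2 s)$.
By characteristics ($ds/d\tau = 1$), $u(s,\tau) = f(s - \tau)$ with $f = u( \cdot , 0)$.
So $u(s,\tau) = \sin(2 s - 2 \tau)$, and $\phi(s,\tau) = e^{2\tau}u(s,\tau)$.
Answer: $\phi(s, \tau) = - e^{2 \tau} \sin(2 \tau - 2 s)$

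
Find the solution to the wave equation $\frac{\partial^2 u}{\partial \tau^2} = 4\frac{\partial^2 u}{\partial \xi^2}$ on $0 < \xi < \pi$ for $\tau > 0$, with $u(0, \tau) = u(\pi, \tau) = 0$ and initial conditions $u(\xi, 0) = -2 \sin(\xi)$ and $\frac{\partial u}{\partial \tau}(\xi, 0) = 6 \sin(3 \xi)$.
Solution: Using separation of variables $u = X(\xi)T(\tau)$:
Eigenfunctions: $\sin(n\xi)$, $n = 1, 2, 3, \ldots$
General solution: $u(\xi, \tau) = \sum [A_n \cos(2n \tau) + B_n \sin(2n \tau)] \sin(n\xi)$
From $u(\xi,0) = -2 \sin(\xi)$: $A_1=-2$. From $u_{\tau}(\xi,0) = 6 \sin(3 \xi)$, using $u_{\tau}(\xi,0) = \sum \omega_n B_n \sin(n\xi)$ with $\omega_n = 2n$: $B_3 = 6/6 = 1$.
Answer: $u(\xi, \tau) = \sin(6 \tau) \sin(3 \xi) - 2 \sin(\xi) \cos(2 \tau)$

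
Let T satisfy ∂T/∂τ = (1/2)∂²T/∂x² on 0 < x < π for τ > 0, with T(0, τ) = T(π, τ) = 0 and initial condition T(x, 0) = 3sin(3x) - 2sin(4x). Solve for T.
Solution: Separating variables: T = Σ c_n exp(-n²τ/2) sin(nx). From T(x,0) = 3sin(3x) - 2sin(4x): c_3=3, c_4=-2.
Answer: T(x, τ) = -2exp(-8τ)sin(4x) + 3exp(-9τ/2)sin(3x)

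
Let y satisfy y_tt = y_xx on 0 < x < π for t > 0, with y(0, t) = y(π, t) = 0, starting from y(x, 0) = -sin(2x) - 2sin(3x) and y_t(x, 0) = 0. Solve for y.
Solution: Separating variables: y = Σ [A_n cos(ω_n t) + B_n sin(ω_n t)] sin(nx), ω_n = n. From ICs: A_2=-1, A_3=-2.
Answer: y(x, t) = -sin(2x)cos(2t) - 2sin(3x)cos(3t)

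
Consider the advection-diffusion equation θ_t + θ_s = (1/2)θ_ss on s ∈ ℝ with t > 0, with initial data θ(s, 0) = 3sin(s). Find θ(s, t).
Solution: Moving frame: η = s - t, σ = t, θ = u(η,σ), so θ_t = u_σ - u_η and θ_ss = u_ηη.
Hence θ_t + θ_s = u_σ and the PDE becomes the heat equation u_σ = (1/2)u_ηη on η ∈ ℝ.
Initial data: u(η,0) = θ(η,0) = 3sin(η). Each mode sin(nη) decays as exp(-n²σ/2) on ℝ, so u(η,σ) = Σ c_n exp(-n²σ/2) sin(nη) with c_1=3: u(η,σ) = 3exp(-σ/2)sin(η).
Substituting back: θ(s,t) = u(s - t, t).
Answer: θ(s, t) = 3exp(-t/2)sin(s - t)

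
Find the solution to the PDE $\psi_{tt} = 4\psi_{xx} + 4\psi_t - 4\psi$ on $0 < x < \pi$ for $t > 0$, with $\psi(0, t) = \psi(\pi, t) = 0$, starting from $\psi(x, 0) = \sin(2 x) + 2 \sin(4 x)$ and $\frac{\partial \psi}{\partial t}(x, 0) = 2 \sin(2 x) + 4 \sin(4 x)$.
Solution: Substitute $\psi = e^{2t}u$, i.e. $u = e^{-2t}\psi$.
By the product rule, $\psi_t = e^{2t}(u_t + 2u)$, $\psi_{tt} = e^{2t}(u_{tt} + 4u_t + 4u)$, $\psi_{xx} = e^{2t}u_{xx}$.
Substituting into the PDE and dividing by $e^{2t}$: $u_{tt} + 4u_t + 4u = 4u_{xx} + 4(u_t + 2u) - 4u$.
The lower-order terms cancel, leaving the standard wave equation $u_{tt} = 4u_{xx}$.
Initial data for $u$: $u(x,0) = \psi(x,0) = \sin(2 x) + 2 \sin(4 x)$; $u_t(x,0) = \psi_t(x,0) - 2\psi(x,0) = 0$. The boundary conditions carry over: $u(0,t) = u(\pi,t) = 0$.
Solve for $u$:
  Using separation of variables $u = X(x)T(t)$:
  Eigenfunctions: $\sin(nx)$, $n = 1, 2, 3, \ldots$
  General solution: $u(x, t) = \sum [A_n \cos(2n t) + B_n \sin(2n t)] \sin(nx)$
  From $u(x,0) = \sin(2 x) + 2 \sin(4 x)$: $A_2=1, A_4=2$. From $u_t(x,0) = 0$: all $B_n = 0$.
Hence $u(x,t) = \sin(2 x) \cos(4 t) + 2 \sin(4 x) \cos(8 t)$.
Transform back: $\psi(x,t) = e^{2t}u(x,t)$.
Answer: $\psi(x, t) = e^{2 t} \sin(2 x) \cos(4 t) + 2 e^{2 t} \sin(4 x) \cos(8 t)$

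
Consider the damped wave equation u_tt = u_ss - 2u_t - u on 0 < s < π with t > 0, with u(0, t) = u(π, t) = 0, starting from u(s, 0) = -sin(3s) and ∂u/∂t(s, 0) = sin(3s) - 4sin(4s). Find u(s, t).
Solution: Substitute u = exp(-t)w.
Then u_t = exp(-t)(w_t - w), u_tt = exp(-t)(w_tt - 2w_t + w), u_ss = exp(-t)w_ss; substituting and dividing by exp(-t), the lower-order terms cancel: w_tt = w_ss (standard wave equation).
Data for w: w(s,0) = u(s,0) = -sin(3s); w_t(s,0) = u_t(s,0) + u(s,0) = -4sin(4s). The boundary conditions carry over: w(0,t) = w(π,t) = 0.
Separating variables: w = Σ [A_n cos(ω_n t) + B_n sin(ω_n t)] sin(ns), ω_n = n. From ICs (B_n = velocity coefficient / ω_n): A_3=-1, B_4=-1.
So w(s,t) = -sin(3s)cos(3t) - sin(4s)sin(4t), and u(s,t) = exp(-t)w(s,t).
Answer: u(s, t) = -exp(-t)sin(3s)cos(3t) - exp(-t)sin(4s)sin(4t)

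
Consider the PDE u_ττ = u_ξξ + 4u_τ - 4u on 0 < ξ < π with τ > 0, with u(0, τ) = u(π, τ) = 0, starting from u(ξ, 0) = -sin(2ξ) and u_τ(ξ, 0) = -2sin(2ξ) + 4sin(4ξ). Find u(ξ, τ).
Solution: Substitute u = exp(2τ)w.
Then u_τ = exp(2τ)(w_τ + 2w), u_ττ = exp(2τ)(w_ττ + 4w_τ + 4w), u_ξξ = exp(2τ)w_ξξ; substituting and dividing by exp(2τ), the lower-order terms cancel: w_ττ = w_ξξ (standard wave equation).
Data for w: w(ξ,0) = u(ξ,0) = -sin(2ξ); w_τ(ξ,0) = u_τ(ξ,0) - 2u(ξ,0) = 4sin(4ξ). The boundary conditions carry over: w(0,τ) = w(π,τ) = 0.
Separating variables: w = Σ [A_n cos(ω_n τ) + B_n sin(ω_n τ)] sin(nξ), ω_n = n. From ICs (B_n = velocity coefficient / ω_n): A_2=-1, B_4=1.
So w(ξ,τ) = -sin(2ξ)cos(2τ) + sin(4ξ)sin(4τ), and u(ξ,τ) = exp(2τ)w(ξ,τ).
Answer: u(ξ, τ) = -exp(2τ)sin(2ξ)cos(2τ) + exp(2τ)sin(4ξ)sin(4τ)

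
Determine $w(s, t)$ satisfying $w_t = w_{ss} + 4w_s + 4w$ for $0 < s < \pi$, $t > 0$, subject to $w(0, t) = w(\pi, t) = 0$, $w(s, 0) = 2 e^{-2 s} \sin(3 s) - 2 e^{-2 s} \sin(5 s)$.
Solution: Substitute $w = e^{-2s}u$, i.e. $u = e^{2s}w$.
By the product rule, $w_s = e^{-2s}(u_s - 2u)$, $w_{ss} = e^{-2s}(u_{ss} - 4u_s + 4u)$, $w_t = e^{-2s}u_t$.
Substituting into the PDE and dividing by $e^{-2s}$: $u_t = (u_{ss} - 4u_s + 4u) + 4(u_s - 2u) + 4u$.
The lower-order terms cancel, leaving the standard heat equation $u_t = u_{ss}$.
Initial data for $u$: $u(s,0) = e^{2s}w(s,0) = 2 \sin(3 s) - 2 \sin(5 s)$. The boundary conditions carry over: $u(0,t) = u(\pi,t) = 0$.
Solve for $u$:
  Using separation of variables $u = X(s)T(t)$:
  Eigenfunctions: $\sin(ns)$, $n = 1, 2, 3, \ldots$
  General solution: $u(s, t) = \sum c_n \sin(ns) e^{-n^2 t}$
  Matching $u(s,0) = 2 \sin(3 s) - 2 \sin(5 s)$ term by term: $c_3=2, c_5=-2$.
Hence $u(s,t) = 2 e^{-9 t} \sin(3 s) - 2 e^{-25 t} \sin(5 s)$.
Transform back: $w(s,t) = e^{-2s}u(s,t)$.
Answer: $w(s, t) = 2 e^{-2 s} e^{-9 t} \sin(3 s) - 2 e^{-2 s} e^{-25 t} \sin(5 s)$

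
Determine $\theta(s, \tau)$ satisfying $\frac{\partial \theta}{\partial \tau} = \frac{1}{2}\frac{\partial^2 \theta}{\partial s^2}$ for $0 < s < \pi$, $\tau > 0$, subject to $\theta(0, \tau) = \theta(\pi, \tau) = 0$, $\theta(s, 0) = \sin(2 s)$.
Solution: Separating variables: $\theta = \sum c_n e^{-n^2\tau/2} \sin(ns)$. From $\theta(s,0) = \sin(2 s)$: $c_2=1$.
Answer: $\theta(s, \tau) = e^{-2 \tau} \sin(2 s)$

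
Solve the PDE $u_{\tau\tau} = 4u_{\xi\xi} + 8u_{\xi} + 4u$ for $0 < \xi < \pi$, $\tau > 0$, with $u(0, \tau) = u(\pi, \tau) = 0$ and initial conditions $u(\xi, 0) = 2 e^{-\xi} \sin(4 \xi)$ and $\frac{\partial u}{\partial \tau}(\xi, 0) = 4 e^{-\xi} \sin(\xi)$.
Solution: Substitute $u = e^{-\xi}w$.
Then $u_{\xi} = e^{-\xi}(w_{\xi} - w)$, $u_{\xi\xi} = e^{-\xi}(w_{\xi\xi} - 2w_{\xi} + w)$, $u_{\tau\tau} = e^{-\xi}w_{\tau\tau}$; substituting and dividing by $e^{-\xi}$, the lower-order terms cancel: $w_{\tau\tau} = 4w_{\xi\xi}$ (standard wave equation).
Data for $w$: $w(\xi,0) = e^{\xi}u(\xi,0) = 2 \sin(4 \xi)$; $w_{\tau}(\xi,0) = e^{\xi}u_{\tau}(\xi,0) = 4 \sin(\xi)$. The boundary conditions carry over: $w(0,\tau) = w(\pi,\tau) = 0$.
Separating variables: $w = \sum [A_n \cos(\omega_n \tau) + B_n \sin(\omega_n \tau)] \sin(n\xi)$, $\omega_n = 2n$. From ICs ($B_n$ = velocity coefficient / $\omega_n$): $A_4=2, B_1=2$.
So $w(\xi,\tau) = 2 \sin(\xi) \sin(2 \tau) + 2 \sin(4 \xi) \cos(8 \tau)$, and $u(\xi,\tau) = e^{-\xi}w(\xi,\tau)$.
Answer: $u(\xi, \tau) = 2 e^{-\xi} \sin(2 \tau) \sin(\xi) + 2 e^{-\xi} \sin(4 \xi) \cos(8 \tau)$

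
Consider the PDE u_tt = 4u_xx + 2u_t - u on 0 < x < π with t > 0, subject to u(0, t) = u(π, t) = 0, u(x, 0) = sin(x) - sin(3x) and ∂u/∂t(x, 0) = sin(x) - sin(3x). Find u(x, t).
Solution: Substitute u = exp(t)w, i.e. w = exp(-t)u.
By the product rule, u_t = exp(t)(w_t + w), u_tt = exp(t)(w_tt + 2w_t + w), u_xx = exp(t)w_xx.
Substituting into the PDE and dividing by exp(t): w_tt + 2w_t + w = 4w_xx + 2(w_t + w) - w.
The lower-order terms cancel, leaving the standard wave equation w_tt = 4w_xx.
Initial data for w: w(x,0) = u(x,0) = sin(x) - sin(3x); w_t(x,0) = u_t(x,0) - u(x,0) = 0. The boundary conditions carry over: w(0,t) = w(π,t) = 0.
Solve for w:
  Using separation of variables w = X(x)T(t):
  Eigenfunctions: sin(nx), n = 1, 2, 3, ...
  General solution: w(x, t) = Σ [A_n cos(2n t) + B_n sin(2n t)] sin(nx)
  From w(x,0) = sin(x) - sin(3x): A_1=1, A_3=-1. From w_t(x,0) = 0: all B_n = 0.
Hence w(x,t) = sin(x)cos(2t) - sin(3x)cos(6t).
Transform back: u(x,t) = exp(t)w(x,t).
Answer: u(x, t) = exp(t)sin(x)cos(2t) - exp(t)sin(3x)cos(6t)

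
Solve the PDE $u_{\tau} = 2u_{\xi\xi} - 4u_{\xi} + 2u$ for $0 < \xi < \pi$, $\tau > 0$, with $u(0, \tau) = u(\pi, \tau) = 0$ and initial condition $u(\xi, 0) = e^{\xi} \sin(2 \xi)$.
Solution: Substitute $u = e^{\xi}w$, i.e. $w = e^{-\xi}u$.
By the product rule, $u_{\xi} = e^{\xi}(w_{\xi} + w)$, $u_{\xi\xi} = e^{\xi}(w_{\xi\xi} + 2w_{\xi} + w)$, $u_{\tau} = e^{\xi}w_{\tau}$.
Substituting into the PDE and dividing by $e^{\xi}$: $w_{\tau} = 2(w_{\xi\xi} + 2w_{\xi} + w) - 4(w_{\xi} + w) + 2w$.
The lower-order terms cancel, leaving the standard heat equation $w_{\tau} = 2w_{\xi\xi}$.
Initial data for $w$: $w(\xi,0) = e^{-\xi}u(\xi,0) = \sin(2 \xi)$. The boundary conditions carry over: $w(0,\tau) = w(\pi,\tau) = 0$.
Solve for $w$:
  Using separation of variables $w = X(\xi)T(\tau)$:
  Eigenfunctions: $\sin(n\xi)$, $n = 1, 2, 3, \ldots$
  General solution: $w(\xi, \tau) = \sum c_n \sin(n\xi) e^{-2n^2 \tau}$
  Matching $w(\xi,0) = \sin(2 \xi)$ term by term: $c_2=1$.
Hence $w(\xi,\tau) = e^{-8 \tau} \sin(2 \xi)$.
Transform back: $u(\xi,\tau) = e^{\xi}w(\xi,\tau)$.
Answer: $u(\xi, \tau) = e^{-8 \tau} e^{\xi} \sin(2 \xi)$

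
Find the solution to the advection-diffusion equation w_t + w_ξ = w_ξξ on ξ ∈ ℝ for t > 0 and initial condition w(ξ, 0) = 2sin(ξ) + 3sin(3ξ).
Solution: Change to a moving frame: let η = ξ - t, σ = t and write w(ξ,t) = u(η,σ).
By the chain rule w_t = u_σ - u_η, w_ξ = u_η, w_ξξ = u_ηη.
Then w_t + w_ξ = u_σ: the advection term cancels and the PDE becomes the heat equation u_σ = u_ηη on η ∈ ℝ.
Initial data: u(η,0) = w(η,0) = 2sin(η) + 3sin(3η).
On η ∈ ℝ each mode satisfies (sin(nη))″ = -n² sin(nη), so exp(-n²σ) sin(nη) solves the heat equation; by superposition u(η,σ) = Σ c_n exp(-n²σ) sin(nη).
Reading off the coefficients: c_1=2, c_3=3, so u(η,σ) = 2exp(-σ)sin(η) + 3exp(-9σ)sin(3η).
Substituting back η = ξ - t, σ = t: w(ξ,t) = u(ξ - t, t).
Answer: w(ξ, t) = -2exp(-t)sin(t - ξ) - 3exp(-9t)sin(3t - 3ξ)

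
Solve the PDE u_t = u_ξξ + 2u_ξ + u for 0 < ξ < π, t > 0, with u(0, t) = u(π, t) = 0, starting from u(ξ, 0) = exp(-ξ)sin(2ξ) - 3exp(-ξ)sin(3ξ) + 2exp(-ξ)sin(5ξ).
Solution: Substitute u = exp(-ξ)w.
Then u_ξ = exp(-ξ)(w_ξ - w), u_ξξ = exp(-ξ)(w_ξξ - 2w_ξ + w), u_t = exp(-ξ)w_t; substituting and dividing by exp(-ξ), the lower-order terms cancel: w_t = w_ξξ (standard heat equation).
Data for w: w(ξ,0) = exp(ξ)u(ξ,0) = sin(2ξ) - 3sin(3ξ) + 2sin(5ξ). The boundary conditions carry over: w(0,t) = w(π,t) = 0.
Separating variables: w = Σ c_n exp(-n²t) sin(nξ). From w(ξ,0) = sin(2ξ) - 3sin(3ξ) + 2sin(5ξ): c_2=1, c_3=-3, c_5=2.
So w(ξ,t) = exp(-4t)sin(2ξ) - 3exp(-9t)sin(3ξ) + 2exp(-25t)sin(5ξ), and u(ξ,t) = exp(-ξ)w(ξ,t).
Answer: u(ξ, t) = exp(-4t)exp(-ξ)sin(2ξ) - 3exp(-9t)exp(-ξ)sin(3ξ) + 2exp(-25t)exp(-ξ)sin(5ξ)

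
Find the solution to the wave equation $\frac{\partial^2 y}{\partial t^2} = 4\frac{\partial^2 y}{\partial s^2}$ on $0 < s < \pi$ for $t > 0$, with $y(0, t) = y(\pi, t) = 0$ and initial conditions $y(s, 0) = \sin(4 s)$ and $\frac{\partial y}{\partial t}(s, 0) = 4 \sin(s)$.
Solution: Using separation of variables $y = X(s)T(t)$:
Eigenfunctions: $\sin(ns)$, $n = 1, 2, 3, \ldots$
General solution: $y(s, t) = \sum [A_n \cos(2n t) + B_n \sin(2n t)] \sin(ns)$
From $y(s,0) = \sin(4 s)$: $A_4=1$. From $y_t(s,0) = 4 \sin(s)$, using $y_t(s,0) = \sum \omega_n B_n \sin(ns)$ with $\omega_n = 2n$: $B_1 = 4/2 = 2$.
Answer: $y(s, t) = 2 \sin(s) \sin(2 t) + \sin(4 s) \cos(8 t)$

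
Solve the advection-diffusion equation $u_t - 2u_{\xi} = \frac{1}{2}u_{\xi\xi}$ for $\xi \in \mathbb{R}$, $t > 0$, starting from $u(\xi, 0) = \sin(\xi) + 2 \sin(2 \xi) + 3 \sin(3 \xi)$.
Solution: Moving frame: $\eta = \xi + 2t$, $\sigma = t$, $u = w(\eta,\sigma)$, so $u_t = w_{\sigma} + 2w_{\eta}$ and $u_{\xi\xi} = w_{\eta\eta}$.
Hence $u_t - 2u_{\xi} = w_{\sigma}$ and the PDE becomes the heat equation $w_{\sigma} = \frac{1}{2}w_{\eta\eta}$ on $\eta \in \mathbb{R}$.
Initial data: $w(\eta,0) = u(\eta,0) = \sin(\eta) + 2 \sin(2 \eta) + 3 \sin(3 \eta)$. Each mode $\sin(n\eta)$ decays as $e^{-n^2\sigma/2}$ on $\mathbb{R}$, so $w(\eta,\sigma) = \sum c_n e^{-n^2\sigma/2} \sin(n\eta)$ with $c_1=1, c_2=2, c_3=3$: $w(\eta,\sigma) = 2 e^{-2 \sigma} \sin(2 \eta) + e^{-\sigma/2} \sin(\eta) + 3 e^{-9 \sigma/2} \sin(3 \eta)$.
Substituting back: $u(\xi,t) = w(\xi + 2t, t)$.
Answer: $u(\xi, t) = 2 e^{-2 t} \sin(2 \xi + 4 t) + e^{-t/2} \sin(\xi + 2 t) + 3 e^{-9 t/2} \sin(3 \xi + 6 t)$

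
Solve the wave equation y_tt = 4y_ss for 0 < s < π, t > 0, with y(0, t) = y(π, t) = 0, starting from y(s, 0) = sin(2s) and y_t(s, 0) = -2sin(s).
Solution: Separating variables: y = Σ [A_n cos(ω_n t) + B_n sin(ω_n t)] sin(ns), ω_n = 2n. From ICs (B_n = velocity coefficient / ω_n): A_2=1, B_1=-1.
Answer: y(s, t) = -sin(s)sin(2t) + sin(2s)cos(4t)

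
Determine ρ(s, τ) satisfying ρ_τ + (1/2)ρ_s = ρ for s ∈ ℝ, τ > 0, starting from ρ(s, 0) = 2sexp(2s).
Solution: Substitute ρ = exp(2s)u.
Then ρ_s = exp(2s)(u_s + 2u), ρ_τ = exp(2s)u_τ; substituting and dividing by exp(2s), the lower-order terms cancel: u_τ + (1/2)u_s = 0 (standard advection equation).
Data for u: u(s,0) = exp(-2s)ρ(s,0) = 2s.
By characteristics (ds/dτ = 1/2), u(s,τ) = f(s - (1/2)τ) with f = u(·, 0).
So u(s,τ) = 2s - τ, and ρ(s,τ) = exp(2s)u(s,τ).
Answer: ρ(s, τ) = 2sexp(2s) - τexp(2s)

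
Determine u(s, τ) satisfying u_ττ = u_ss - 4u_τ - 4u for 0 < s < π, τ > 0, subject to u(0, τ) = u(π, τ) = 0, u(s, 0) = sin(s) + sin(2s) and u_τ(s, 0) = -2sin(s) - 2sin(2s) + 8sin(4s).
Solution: Substitute u = exp(-2τ)w, i.e. w = exp(2τ)u.
By the product rule, u_τ = exp(-2τ)(w_τ - 2w), u_ττ = exp(-2τ)(w_ττ - 4w_τ + 4w), u_ss = exp(-2τ)w_ss.
Substituting into the PDE and dividing by exp(-2τ): w_ττ - 4w_τ + 4w = w_ss - 4(w_τ - 2w) - 4w.
The lower-order terms cancel, leaving the standard wave equation w_ττ = w_ss.
Initial data for w: w(s,0) = u(s,0) = sin(s) + sin(2s); w_τ(s,0) = u_τ(s,0) + 2u(s,0) = 8sin(4s). The boundary conditions carry over: w(0,τ) = w(π,τ) = 0.
Solve for w:
  Using separation of variables w = X(s)T(τ):
  Eigenfunctions: sin(ns), n = 1, 2, 3, ...
  General solution: w(s, τ) = Σ [A_n cos(n τ) + B_n sin(n τ)] sin(ns)
  From w(s,0) = sin(s) + sin(2s): A_1=1, A_2=1. From w_τ(s,0) = 8sin(4s), using w_τ(s,0) = Σ ω_n B_n sin(ns) with ω_n = n: B_4 = 8/4 = 2.
Hence w(s,τ) = sin(s)cos(τ) + sin(2s)cos(2τ) + 2sin(4s)sin(4τ).
Transform back: u(s,τ) = exp(-2τ)w(s,τ).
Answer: u(s, τ) = exp(-2τ)sin(s)cos(τ) + exp(-2τ)sin(2s)cos(2τ) + 2exp(-2τ)sin(4s)sin(4τ)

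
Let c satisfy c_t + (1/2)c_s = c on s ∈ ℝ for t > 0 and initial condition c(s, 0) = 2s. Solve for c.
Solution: Substitute c = exp(t)u.
Then c_t = exp(t)(u_t + u), c_s = exp(t)u_s; substituting and dividing by exp(t), the lower-order terms cancel: u_t + (1/2)u_s = 0 (standard advection equation).
Data for u: u(s,0) = c(s,0) = 2s.
By characteristics (ds/dt = 1/2), u(s,t) = f(s - (1/2)t) with f = u(·, 0).
So u(s,t) = 2s - t, and c(s,t) = exp(t)u(s,t).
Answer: c(s, t) = 2sexp(t) - texp(t)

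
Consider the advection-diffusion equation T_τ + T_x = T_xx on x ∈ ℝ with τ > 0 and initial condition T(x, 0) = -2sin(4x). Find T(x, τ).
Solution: Moving frame: η = x - τ, σ = τ, T = u(η,σ), so T_τ = u_σ - u_η and T_xx = u_ηη.
Hence T_τ + T_x = u_σ and the PDE becomes the heat equation u_σ = u_ηη on η ∈ ℝ.
Initial data: u(η,0) = T(η,0) = -2sin(4η). Each mode sin(nη) decays as exp(-n²σ) on ℝ, so u(η,σ) = Σ c_n exp(-n²σ) sin(nη) with c_4=-2: u(η,σ) = -2exp(-16σ)sin(4η).
Substituting back: T(x,τ) = u(x - τ, τ).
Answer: T(x, τ) = -2exp(-16τ)sin(4x - 4τ)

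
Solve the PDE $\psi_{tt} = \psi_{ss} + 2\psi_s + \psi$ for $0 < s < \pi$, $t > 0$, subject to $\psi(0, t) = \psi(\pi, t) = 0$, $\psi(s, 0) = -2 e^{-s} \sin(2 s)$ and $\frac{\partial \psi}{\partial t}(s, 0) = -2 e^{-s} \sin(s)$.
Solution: Substitute $\psi = e^{-s}u$, i.e. $u = e^{s}\psi$.
By the product rule, $\psi_s = e^{-s}(u_s - u)$, $\psi_{ss} = e^{-s}(u_{ss} - 2u_s + u)$, $\psi_{tt} = e^{-s}u_{tt}$.
Substituting into the PDE and dividing by $e^{-s}$: $u_{tt} = (u_{ss} - 2u_s + u) + 2(u_s - u) + u$.
The lower-order terms cancel, leaving the standard wave equation $u_{tt} = u_{ss}$.
Initial data for $u$: $u(s,0) = e^{s}\psi(s,0) = -2 \sin(2 s)$; $u_t(s,0) = e^{s}\psi_t(s,0) = -2 \sin(s)$. The boundary conditions carry over: $u(0,t) = u(\pi,t) = 0$.
Solve for $u$:
  Using separation of variables $u = X(s)T(t)$:
  Eigenfunctions: $\sin(ns)$, $n = 1, 2, 3, \ldots$
  General solution: $u(s, t) = \sum [A_n \cos(n t) + B_n \sin(n t)] \sin(ns)$
  From $u(s,0) = -2 \sin(2 s)$: $A_2=-2$. From $u_t(s,0) = -2 \sin(s)$, using $u_t(s,0) = \sum \omega_n B_n \sin(ns)$ with $\omega_n = n$: $B_1 = (-2)/1 = -2$.
Hence $u(s,t) = -2 \sin(s) \sin(t) - 2 \sin(2 s) \cos(2 t)$.
Transform back: $\psi(s,t) = e^{-s}u(s,t)$.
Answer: $\psi(s, t) = -2 e^{-s} \sin(s) \sin(t) - 2 e^{-s} \sin(2 s) \cos(2 t)$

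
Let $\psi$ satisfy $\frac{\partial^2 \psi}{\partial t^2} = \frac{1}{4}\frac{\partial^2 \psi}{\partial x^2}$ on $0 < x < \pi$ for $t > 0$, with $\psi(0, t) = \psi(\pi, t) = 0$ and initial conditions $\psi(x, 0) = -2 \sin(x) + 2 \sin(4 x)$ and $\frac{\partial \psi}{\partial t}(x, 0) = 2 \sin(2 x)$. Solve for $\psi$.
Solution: Using separation of variables $\psi = X(x)T(t)$:
Eigenfunctions: $\sin(nx)$, $n = 1, 2, 3, \ldots$
General solution: $\psi(x, t) = \sum [A_n \cos(n t/2) + B_n \sin(n t/2)] \sin(nx)$
From $\psi(x,0) = -2 \sin(x) + 2 \sin(4 x)$: $A_1=-2, A_4=2$. From $\psi_t(x,0) = 2 \sin(2 x)$, using $\psi_t(x,0) = \sum \omega_n B_n \sin(nx)$ with $\omega_n = n/2$: $B_2 = 2/1 = 2$.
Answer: $\psi(x, t) = 2 \sin(t) \sin(2 x) - 2 \sin(x) \cos(t/2) + 2 \sin(4 x) \cos(2 t)$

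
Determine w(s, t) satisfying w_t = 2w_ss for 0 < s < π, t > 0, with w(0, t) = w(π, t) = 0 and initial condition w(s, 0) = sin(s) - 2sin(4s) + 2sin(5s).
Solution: Separating variables: w = Σ c_n exp(-2n²t) sin(ns). From w(s,0) = sin(s) - 2sin(4s) + 2sin(5s): c_1=1, c_4=-2, c_5=2.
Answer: w(s, t) = exp(-2t)sin(s) - 2exp(-32t)sin(4s) + 2exp(-50t)sin(5s)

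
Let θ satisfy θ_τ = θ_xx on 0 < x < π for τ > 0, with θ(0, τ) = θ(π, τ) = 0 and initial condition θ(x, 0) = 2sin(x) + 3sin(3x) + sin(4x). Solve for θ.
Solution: Separating variables: θ = Σ c_n exp(-n²τ) sin(nx). From θ(x,0) = 2sin(x) + 3sin(3x) + sin(4x): c_1=2, c_3=3, c_4=1.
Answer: θ(x, τ) = 2exp(-τ)sin(x) + 3exp(-9τ)sin(3x) + exp(-16τ)sin(4x)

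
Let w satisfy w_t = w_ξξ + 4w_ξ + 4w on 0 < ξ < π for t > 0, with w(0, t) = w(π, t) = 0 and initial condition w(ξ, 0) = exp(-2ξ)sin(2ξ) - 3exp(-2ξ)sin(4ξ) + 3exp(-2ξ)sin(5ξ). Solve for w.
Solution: Substitute w = exp(-2ξ)u, i.e. u = exp(2ξ)w.
By the product rule, w_ξ = exp(-2ξ)(u_ξ - 2u), w_ξξ = exp(-2ξ)(u_ξξ - 4u_ξ + 4u), w_t = exp(-2ξ)u_t.
Substituting into the PDE and dividing by exp(-2ξ): u_t = (u_ξξ - 4u_ξ + 4u) + 4(u_ξ - 2u) + 4u.
The lower-order terms cancel, leaving the standard heat equation u_t = u_ξξ.
Initial data for u: u(ξ,0) = exp(2ξ)w(ξ,0) = sin(2ξ) - 3sin(4ξ) + 3sin(5ξ). The boundary conditions carry over: u(0,t) = u(π,t) = 0.
Solve for u:
  Using separation of variables u = X(ξ)T(t):
  Eigenfunctions: sin(nξ), n = 1, 2, 3, ...
  General solution: u(ξ, t) = Σ c_n sin(nξ) exp(-n² t)
  Matching u(ξ,0) = sin(2ξ) - 3sin(4ξ) + 3sin(5ξ) term by term: c_2=1, c_4=-3, c_5=3.
Hence u(ξ,t) = exp(-4t)sin(2ξ) - 3exp(-16t)sin(4ξ) + 3exp(-25t)sin(5ξ).
Transform back: w(ξ,t) = exp(-2ξ)u(ξ,t).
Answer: w(ξ, t) = exp(-4t)exp(-2ξ)sin(2ξ) - 3exp(-16t)exp(-2ξ)sin(4ξ) + 3exp(-25t)exp(-2ξ)sin(5ξ)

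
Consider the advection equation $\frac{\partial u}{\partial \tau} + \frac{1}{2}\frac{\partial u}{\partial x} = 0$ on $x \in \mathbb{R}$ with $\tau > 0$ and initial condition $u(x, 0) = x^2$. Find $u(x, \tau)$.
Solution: By characteristics ($dx/d\tau = 1/2$), $u(x,\tau) = f(x - \frac{1}{2}\tau)$ with $f = u( \cdot , 0)$.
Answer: $u(x, \tau) = \frac{1}{4} \tau^2 -  \tau x + x^2$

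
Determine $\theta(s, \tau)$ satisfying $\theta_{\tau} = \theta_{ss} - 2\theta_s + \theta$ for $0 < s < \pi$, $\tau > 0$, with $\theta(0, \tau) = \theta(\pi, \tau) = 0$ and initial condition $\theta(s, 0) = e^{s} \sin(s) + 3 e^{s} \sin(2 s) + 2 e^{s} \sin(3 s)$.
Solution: Substitute $\theta = e^{s}u$.
Then $\theta_s = e^{s}(u_s + u)$, $\theta_{ss} = e^{s}(u_{ss} + 2u_s + u)$, $\theta_{\tau} = e^{s}u_{\tau}$; substituting and dividing by $e^{s}$, the lower-order terms cancel: $u_{\tau} = u_{ss}$ (standard heat equation).
Data for $u$: $u(s,0) = e^{-s}\theta(s,0) = \sin(s) + 3 \sin(2 s) + 2 \sin(3 s)$. The boundary conditions carry over: $u(0,\tau) = u(\pi,\tau) = 0$.
Separating variables: $u = \sum c_n e^{-n^2\tau} \sin(ns)$. From $u(s,0) = \sin(s) + 3 \sin(2 s) + 2 \sin(3 s)$: $c_1=1, c_2=3, c_3=2$.
So $u(s,\tau) = e^{-\tau} \sin(s) + 3 e^{-4 \tau} \sin(2 s) + 2 e^{-9 \tau} \sin(3 s)$, and $\theta(s,\tau) = e^{s}u(s,\tau)$.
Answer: $\theta(s, \tau) = e^{-\tau} e^{s} \sin(s) + 3 e^{-4 \tau} e^{s} \sin(2 s) + 2 e^{-9 \tau} e^{s} \sin(3 s)$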